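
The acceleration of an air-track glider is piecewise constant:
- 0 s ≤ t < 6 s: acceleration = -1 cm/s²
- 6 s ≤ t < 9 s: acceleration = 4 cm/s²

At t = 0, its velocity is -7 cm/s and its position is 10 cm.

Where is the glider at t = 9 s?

On each constant-a segment, Δv = aΔt and Δx = v₀Δt + ½aΔt²; chain segment to segment.
0–6 s: v starts -7 cm/s; Δx = -7·6 + ½·-1·6² = -60 cm; v ends -13 cm/s.
6–9 s: v starts -13 cm/s; Δx = -13·3 + ½·4·3² = -21 cm; v ends -1 cm/s.
x(9) = 10 + Σ Δx = -71 cm.

-71 cm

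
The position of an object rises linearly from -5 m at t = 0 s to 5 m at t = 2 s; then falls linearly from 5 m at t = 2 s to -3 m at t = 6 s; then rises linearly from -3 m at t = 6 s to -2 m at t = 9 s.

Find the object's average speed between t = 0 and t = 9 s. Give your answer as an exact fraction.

19/9 m/s

Average speed = (total path length)/(elapsed time); on a piecewise-linear x-t graph the path length is Σ|Δx|.
0–2 s: |Δx| = |5 − -5| = 10 m
2–6 s: |Δx| = |-3 − 5| = 8 m
6–9 s: |Δx| = |-2 − -3| = 1 m
Total path = 19 m; average speed = 19/9 = 19/9 m/s.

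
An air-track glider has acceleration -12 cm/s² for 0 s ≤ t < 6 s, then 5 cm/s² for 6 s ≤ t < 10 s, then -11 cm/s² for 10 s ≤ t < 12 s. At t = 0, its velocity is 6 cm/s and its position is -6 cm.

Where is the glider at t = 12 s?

On each constant-a segment, Δv = aΔt and Δx = v₀Δt + ½aΔt²; chain segment to segment.
0–6 s: v starts 6 cm/s; Δx = 6·6 + ½·-12·6² = -180 cm; v ends -66 cm/s.
6–10 s: v starts -66 cm/s; Δx = -66·4 + ½·5·4² = -224 cm; v ends -46 cm/s.
10–12 s: v starts -46 cm/s; Δx = -46·2 + ½·-11·2² = -114 cm; v ends -68 cm/s.
x(12) = -6 + Σ Δx = -524 cm.

-524 cm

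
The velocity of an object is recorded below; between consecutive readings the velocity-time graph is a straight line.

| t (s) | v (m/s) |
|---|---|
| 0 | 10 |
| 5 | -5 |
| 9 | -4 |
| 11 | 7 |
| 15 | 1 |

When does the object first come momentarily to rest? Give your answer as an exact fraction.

v changes sign on 0–5 s (from 10 to -5); the graph is linear there, so v = 0 at t = 0 + (-10)·(5 − 0)/(-5 − 10) = 10/3 s.

t = 10/3 s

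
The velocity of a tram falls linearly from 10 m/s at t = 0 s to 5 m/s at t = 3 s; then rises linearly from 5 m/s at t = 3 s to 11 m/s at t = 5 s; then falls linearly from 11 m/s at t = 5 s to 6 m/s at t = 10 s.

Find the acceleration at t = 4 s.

Acceleration is the slope of the v-t graph on 3–5 s: (11 − 5)/(5 − 3) = 3 m/s².

3 m/s²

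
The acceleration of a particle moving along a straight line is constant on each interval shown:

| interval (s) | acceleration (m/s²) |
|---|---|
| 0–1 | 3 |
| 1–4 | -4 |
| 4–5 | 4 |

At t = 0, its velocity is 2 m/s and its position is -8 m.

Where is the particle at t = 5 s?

On each constant-a segment, Δv = aΔt and Δx = v₀Δt + ½aΔt²; chain segment to segment.
0–1 s: v starts 2 m/s; Δx = 2·1 + ½·3·1² = 3.5 m; v ends 5 m/s.
1–4 s: v starts 5 m/s; Δx = 5·3 + ½·-4·3² = -3 m; v ends -7 m/s.
4–5 s: v starts -7 m/s; Δx = -7·1 + ½·4·1² = -5 m; v ends -3 m/s.
x(5) = -8 + Σ Δx = -12.5 m.

-12.5 m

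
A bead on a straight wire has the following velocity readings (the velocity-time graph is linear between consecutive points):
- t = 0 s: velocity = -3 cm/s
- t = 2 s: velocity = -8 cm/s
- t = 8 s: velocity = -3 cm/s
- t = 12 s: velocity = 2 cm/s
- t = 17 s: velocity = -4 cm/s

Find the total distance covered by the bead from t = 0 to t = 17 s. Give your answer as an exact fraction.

863/15 cm

Distance (not displacement) is the total path length: add the absolute areas under v-t.
0–2 s: |½(-3 + -8)(2)| = 11 cm
2–8 s: |½(-8 + -3)(6)| = 33 cm
8–12 s: v = 0 at t = 10.4 s; triangle areas 3.6 + 1.6 = 5.2 cm
12–17 s: v = 0 at t = 41/3 s; triangle areas 5/3 + 20/3 = 25/3 cm
Total distance = 863/15 cm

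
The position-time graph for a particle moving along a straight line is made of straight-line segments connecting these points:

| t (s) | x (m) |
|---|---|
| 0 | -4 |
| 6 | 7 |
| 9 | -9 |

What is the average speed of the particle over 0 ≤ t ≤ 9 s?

Average speed = (total path length)/(elapsed time); on a piecewise-linear x-t graph the path length is Σ|Δx|.
0–6 s: |Δx| = |7 − -4| = 11 m
6–9 s: |Δx| = |-9 − 7| = 16 m
Total path = 27 m; average speed = 27/9 = 3 m/s.

3 m/s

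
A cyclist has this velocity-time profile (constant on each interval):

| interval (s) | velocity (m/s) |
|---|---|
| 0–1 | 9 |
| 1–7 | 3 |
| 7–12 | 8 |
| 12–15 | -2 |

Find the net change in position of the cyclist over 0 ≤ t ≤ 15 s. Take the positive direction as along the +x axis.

Displacement is the signed area under the v-t curve.
0–1 s: 9 × 1 = 9 m
1–7 s: 3 × 6 = 18 m
7–12 s: 8 × 5 = 40 m
12–15 s: -2 × 3 = -6 m
Net displacement = 61 m

61 m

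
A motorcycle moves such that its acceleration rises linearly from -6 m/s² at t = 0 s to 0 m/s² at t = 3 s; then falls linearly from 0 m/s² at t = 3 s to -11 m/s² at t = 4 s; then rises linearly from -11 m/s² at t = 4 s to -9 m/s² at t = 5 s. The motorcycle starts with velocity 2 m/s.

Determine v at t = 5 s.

-22.5 m/s

Δv equals the area under the a-t graph; then v = v₀ + Δv.
0–3 s: ½(-6 + 0)(3) = -9 m/s
3–4 s: ½(0 + -11)(1) = -5.5 m/s
4–5 s: ½(-11 + -9)(1) = -10 m/s
Δv = -24.5 m/s, so v(5) = 2 + (-24.5) = -22.5 m/s.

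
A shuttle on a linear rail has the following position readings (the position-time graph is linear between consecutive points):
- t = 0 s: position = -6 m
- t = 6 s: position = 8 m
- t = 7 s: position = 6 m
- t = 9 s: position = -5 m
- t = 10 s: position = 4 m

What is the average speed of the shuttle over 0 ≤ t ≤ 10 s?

3.6 m/s

Average speed = (total path length)/(elapsed time); on a piecewise-linear x-t graph the path length is Σ|Δx|.
0–6 s: |Δx| = |8 − -6| = 14 m
6–7 s: |Δx| = |6 − 8| = 2 m
7–9 s: |Δx| = |-5 − 6| = 11 m
9–10 s: |Δx| = |4 − -5| = 9 m
Total path = 36 m; average speed = 36/10 = 3.6 m/s.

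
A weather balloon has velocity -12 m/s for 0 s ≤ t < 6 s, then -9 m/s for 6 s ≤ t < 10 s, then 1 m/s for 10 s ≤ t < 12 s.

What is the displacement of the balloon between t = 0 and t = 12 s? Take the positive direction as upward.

Net displacement equals the area under the velocity-time graph (areas below the axis count negative).
0–6 s: -12 × 6 = -72 m
6–10 s: -9 × 4 = -36 m
10–12 s: 1 × 2 = 2 m
Net displacement = -106 m

-106 m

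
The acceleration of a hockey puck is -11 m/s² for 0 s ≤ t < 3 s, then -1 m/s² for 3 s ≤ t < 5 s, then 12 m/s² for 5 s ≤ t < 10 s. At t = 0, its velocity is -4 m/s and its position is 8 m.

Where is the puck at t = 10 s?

On each constant-a segment, Δv = aΔt and Δx = v₀Δt + ½aΔt²; chain segment to segment.
0–3 s: v starts -4 m/s; Δx = -4·3 + ½·-11·3² = -61.5 m; v ends -37 m/s.
3–5 s: v starts -37 m/s; Δx = -37·2 + ½·-1·2² = -76 m; v ends -39 m/s.
5–10 s: v starts -39 m/s; Δx = -39·5 + ½·12·5² = -45 m; v ends 21 m/s.
x(10) = 8 + Σ Δx = -174.5 m.

-174.5 m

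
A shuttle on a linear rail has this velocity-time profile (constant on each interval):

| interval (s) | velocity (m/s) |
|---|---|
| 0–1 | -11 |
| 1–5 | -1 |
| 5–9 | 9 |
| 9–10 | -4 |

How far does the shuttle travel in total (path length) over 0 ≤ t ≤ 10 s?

55 m

Total distance travelled is ∫|v| dt — sum the magnitudes of each area piece.
0–1 s: |-11| × 1 = 11 m
1–5 s: |-1| × 4 = 4 m
5–9 s: |9| × 4 = 36 m
9–10 s: |-4| × 1 = 4 m
Total distance = 55 m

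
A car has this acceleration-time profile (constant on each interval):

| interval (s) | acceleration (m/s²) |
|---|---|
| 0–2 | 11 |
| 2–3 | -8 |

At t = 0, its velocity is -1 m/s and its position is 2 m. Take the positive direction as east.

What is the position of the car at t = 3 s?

39 m

On each constant-a segment, Δv = aΔt and Δx = v₀Δt + ½aΔt²; chain segment to segment.
0–2 s: v starts -1 m/s; Δx = -1·2 + ½·11·2² = 20 m; v ends 21 m/s.
2–3 s: v starts 21 m/s; Δx = 21·1 + ½·-8·1² = 17 m; v ends 13 m/s.
x(3) = 2 + Σ Δx = 39 m.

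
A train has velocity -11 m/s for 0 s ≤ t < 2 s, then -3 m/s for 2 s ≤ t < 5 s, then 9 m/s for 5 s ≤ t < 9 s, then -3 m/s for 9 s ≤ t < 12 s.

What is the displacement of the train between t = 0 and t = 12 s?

-4 m

Net displacement equals the area under the velocity-time graph (areas below the axis count negative).
0–2 s: -11 × 2 = -22 m
2–5 s: -3 × 3 = -9 m
5–9 s: 9 × 4 = 36 m
9–12 s: -3 × 3 = -9 m
Net displacement = -4 m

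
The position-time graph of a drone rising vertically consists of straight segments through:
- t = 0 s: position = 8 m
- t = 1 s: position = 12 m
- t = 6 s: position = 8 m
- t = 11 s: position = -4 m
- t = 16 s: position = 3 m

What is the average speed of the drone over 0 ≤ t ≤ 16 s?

1.6875 m/s

Average speed = (total path length)/(elapsed time); on a piecewise-linear x-t graph the path length is Σ|Δx|.
0–1 s: |Δx| = |12 − 8| = 4 m
1–6 s: |Δx| = |8 − 12| = 4 m
6–11 s: |Δx| = |-4 − 8| = 12 m
11–16 s: |Δx| = |3 − -4| = 7 m
Total path = 27 m; average speed = 27/16 = 1.6875 m/s.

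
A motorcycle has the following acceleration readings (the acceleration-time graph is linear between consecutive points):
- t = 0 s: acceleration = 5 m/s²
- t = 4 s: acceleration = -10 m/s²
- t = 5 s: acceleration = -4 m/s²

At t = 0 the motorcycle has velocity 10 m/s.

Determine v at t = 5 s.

-7 m/s

Δv equals the area under the a-t graph; then v = v₀ + Δv.
0–4 s: ½(5 + -10)(4) = -10 m/s
4–5 s: ½(-10 + -4)(1) = -7 m/s
Δv = -17 m/s, so v(5) = 10 + (-17) = -7 m/s.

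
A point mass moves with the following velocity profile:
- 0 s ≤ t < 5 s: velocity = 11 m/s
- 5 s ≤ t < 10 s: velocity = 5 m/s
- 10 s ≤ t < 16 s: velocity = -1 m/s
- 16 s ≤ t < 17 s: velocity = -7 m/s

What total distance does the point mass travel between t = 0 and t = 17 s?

93 m

Distance (not displacement) is the total path length: add the absolute areas under v-t.
0–5 s: |11| × 5 = 55 m
5–10 s: |5| × 5 = 25 m
10–16 s: |-1| × 6 = 6 m
16–17 s: |-7| × 1 = 7 m
Total distance = 93 m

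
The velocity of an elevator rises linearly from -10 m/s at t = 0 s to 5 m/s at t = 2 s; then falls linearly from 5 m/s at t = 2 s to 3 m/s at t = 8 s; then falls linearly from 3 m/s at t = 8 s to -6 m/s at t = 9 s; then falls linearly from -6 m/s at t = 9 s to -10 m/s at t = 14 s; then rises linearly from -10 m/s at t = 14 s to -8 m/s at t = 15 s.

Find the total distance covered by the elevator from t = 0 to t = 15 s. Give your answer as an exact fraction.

503/6 m

Total distance travelled is ∫|v| dt — sum the magnitudes of each area piece.
0–2 s: v = 0 at t = 4/3 s; triangle areas 20/3 + 5/3 = 25/3 m
2–8 s: |½(5 + 3)(6)| = 24 m
8–9 s: v = 0 at t = 25/3 s; triangle areas 0.5 + 2 = 2.5 m
9–14 s: |½(-6 + -10)(5)| = 40 m
14–15 s: |½(-10 + -8)(1)| = 9 m
Total distance = 503/6 m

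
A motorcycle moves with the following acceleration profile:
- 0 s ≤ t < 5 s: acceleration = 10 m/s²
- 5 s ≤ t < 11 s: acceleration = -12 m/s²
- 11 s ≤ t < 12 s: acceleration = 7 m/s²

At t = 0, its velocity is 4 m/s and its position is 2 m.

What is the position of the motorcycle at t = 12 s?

On each constant-a segment, Δv = aΔt and Δx = v₀Δt + ½aΔt²; chain segment to segment.
0–5 s: v starts 4 m/s; Δx = 4·5 + ½·10·5² = 145 m; v ends 54 m/s.
5–11 s: v starts 54 m/s; Δx = 54·6 + ½·-12·6² = 108 m; v ends -18 m/s.
11–12 s: v starts -18 m/s; Δx = -18·1 + ½·7·1² = -14.5 m; v ends -11 m/s.
x(12) = 2 + Σ Δx = 240.5 m.

240.5 m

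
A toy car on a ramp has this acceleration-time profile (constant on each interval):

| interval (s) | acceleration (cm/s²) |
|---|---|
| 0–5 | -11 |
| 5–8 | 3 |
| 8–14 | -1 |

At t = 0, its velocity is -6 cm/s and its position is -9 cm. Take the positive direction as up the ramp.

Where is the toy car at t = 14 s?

On each constant-a segment, Δv = aΔt and Δx = v₀Δt + ½aΔt²; chain segment to segment.
0–5 s: v starts -6 cm/s; Δx = -6·5 + ½·-11·5² = -167.5 cm; v ends -61 cm/s.
5–8 s: v starts -61 cm/s; Δx = -61·3 + ½·3·3² = -169.5 cm; v ends -52 cm/s.
8–14 s: v starts -52 cm/s; Δx = -52·6 + ½·-1·6² = -330 cm; v ends -58 cm/s.
x(14) = -9 + Σ Δx = -676 cm.

-676 cm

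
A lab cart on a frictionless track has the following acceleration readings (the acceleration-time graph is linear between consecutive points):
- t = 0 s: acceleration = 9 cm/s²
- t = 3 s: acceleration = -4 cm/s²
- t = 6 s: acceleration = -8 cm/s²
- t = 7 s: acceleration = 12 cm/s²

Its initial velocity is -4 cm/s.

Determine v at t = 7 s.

-12.5 cm/s

Δv equals the area under the a-t graph; then v = v₀ + Δv.
0–3 s: ½(9 + -4)(3) = 7.5 cm/s
3–6 s: ½(-4 + -8)(3) = -18 cm/s
6–7 s: ½(-8 + 12)(1) = 2 cm/s
Δv = -8.5 cm/s, so v(7) = -4 + (-8.5) = -12.5 cm/s.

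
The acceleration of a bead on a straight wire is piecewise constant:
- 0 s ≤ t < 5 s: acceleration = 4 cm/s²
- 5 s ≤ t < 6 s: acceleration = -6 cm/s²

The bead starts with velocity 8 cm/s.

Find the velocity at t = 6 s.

22 cm/s

Δv equals the area under the a-t graph; then v = v₀ + Δv.
0–5 s: 4 × 5 = 20 cm/s
5–6 s: -6 × 1 = -6 cm/s
Δv = 14 cm/s, so v(6) = 8 + (14) = 22 cm/s.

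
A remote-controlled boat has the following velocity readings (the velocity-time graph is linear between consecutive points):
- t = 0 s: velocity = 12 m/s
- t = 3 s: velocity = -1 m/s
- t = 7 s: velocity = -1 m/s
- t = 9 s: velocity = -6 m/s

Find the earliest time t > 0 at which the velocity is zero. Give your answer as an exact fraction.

v changes sign on 0–3 s (from 12 to -1); the graph is linear there, so v = 0 at t = 0 + (-12)·(3 − 0)/(-1 − 12) = 36/13 s.

t = 36/13 s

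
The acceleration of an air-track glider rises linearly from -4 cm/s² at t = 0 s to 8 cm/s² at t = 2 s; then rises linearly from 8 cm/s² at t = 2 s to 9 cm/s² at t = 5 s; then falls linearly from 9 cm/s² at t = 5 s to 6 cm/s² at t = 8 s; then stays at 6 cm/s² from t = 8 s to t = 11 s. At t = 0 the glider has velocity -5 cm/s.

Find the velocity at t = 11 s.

65 cm/s

Δv equals the area under the a-t graph; then v = v₀ + Δv.
0–2 s: ½(-4 + 8)(2) = 4 cm/s
2–5 s: ½(8 + 9)(3) = 25.5 cm/s
5–8 s: ½(9 + 6)(3) = 22.5 cm/s
8–11 s: 6 × 3 = 18 cm/s
Δv = 70 cm/s, so v(11) = -5 + (70) = 65 cm/s.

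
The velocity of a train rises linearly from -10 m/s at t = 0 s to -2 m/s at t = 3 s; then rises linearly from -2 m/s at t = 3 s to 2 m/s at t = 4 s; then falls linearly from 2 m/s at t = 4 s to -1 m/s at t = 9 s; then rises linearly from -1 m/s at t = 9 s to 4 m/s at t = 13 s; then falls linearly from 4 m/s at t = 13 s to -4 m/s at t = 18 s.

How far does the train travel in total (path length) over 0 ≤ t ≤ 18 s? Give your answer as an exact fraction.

1199/30 m

Total distance travelled is ∫|v| dt — sum the magnitudes of each area piece.
0–3 s: |½(-10 + -2)(3)| = 18 m
3–4 s: v = 0 at t = 3.5 s; triangle areas 0.5 + 0.5 = 1 m
4–9 s: v = 0 at t = 22/3 s; triangle areas 10/3 + 5/6 = 25/6 m
9–13 s: v = 0 at t = 9.8 s; triangle areas 0.4 + 6.4 = 6.8 m
13–18 s: v = 0 at t = 15.5 s; triangle areas 5 + 5 = 10 m
Total distance = 1199/30 m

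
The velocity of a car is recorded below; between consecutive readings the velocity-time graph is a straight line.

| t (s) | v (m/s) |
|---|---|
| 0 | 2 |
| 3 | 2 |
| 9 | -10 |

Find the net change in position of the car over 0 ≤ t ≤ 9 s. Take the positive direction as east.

-18 m

Displacement is the signed area under the v-t curve.
0–3 s: 2 × 3 = 6 m
3–9 s: ½(2 + -10)(6) = -24 m
Net displacement = -18 m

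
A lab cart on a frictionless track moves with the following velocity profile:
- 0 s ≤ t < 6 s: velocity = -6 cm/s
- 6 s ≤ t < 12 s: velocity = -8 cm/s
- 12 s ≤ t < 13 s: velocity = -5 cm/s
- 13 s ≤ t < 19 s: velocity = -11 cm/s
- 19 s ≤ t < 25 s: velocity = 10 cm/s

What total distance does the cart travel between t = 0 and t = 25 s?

Distance (not displacement) is the total path length: add the absolute areas under v-t.
0–6 s: |-6| × 6 = 36 cm
6–12 s: |-8| × 6 = 48 cm
12–13 s: |-5| × 1 = 5 cm
13–19 s: |-11| × 6 = 66 cm
19–25 s: |10| × 6 = 60 cm
Total distance = 215 cm

215 cm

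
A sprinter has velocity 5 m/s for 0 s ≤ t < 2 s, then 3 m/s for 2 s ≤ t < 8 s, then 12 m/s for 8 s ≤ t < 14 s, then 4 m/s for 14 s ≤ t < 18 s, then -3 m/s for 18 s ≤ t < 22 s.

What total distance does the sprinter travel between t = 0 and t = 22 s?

128 m

Distance (not displacement) is the total path length: add the absolute areas under v-t.
0–2 s: |5| × 2 = 10 m
2–8 s: |3| × 6 = 18 m
8–14 s: |12| × 6 = 72 m
14–18 s: |4| × 4 = 16 m
18–22 s: |-3| × 4 = 12 m
Total distance = 128 m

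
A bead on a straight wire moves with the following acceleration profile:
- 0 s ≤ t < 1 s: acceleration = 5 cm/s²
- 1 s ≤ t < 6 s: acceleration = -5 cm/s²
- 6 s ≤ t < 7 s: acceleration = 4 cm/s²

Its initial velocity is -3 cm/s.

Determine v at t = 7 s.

-19 cm/s

Δv equals the area under the a-t graph; then v = v₀ + Δv.
0–1 s: 5 × 1 = 5 cm/s
1–6 s: -5 × 5 = -25 cm/s
6–7 s: 4 × 1 = 4 cm/s
Δv = -16 cm/s, so v(7) = -3 + (-16) = -19 cm/s.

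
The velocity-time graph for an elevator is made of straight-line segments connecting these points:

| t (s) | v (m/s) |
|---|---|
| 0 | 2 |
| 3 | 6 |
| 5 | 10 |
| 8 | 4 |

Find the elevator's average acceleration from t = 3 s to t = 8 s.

-0.4 m/s²

Average acceleration = Δv/Δt = (4 − 6)/(8 − 3) = -0.4 m/s².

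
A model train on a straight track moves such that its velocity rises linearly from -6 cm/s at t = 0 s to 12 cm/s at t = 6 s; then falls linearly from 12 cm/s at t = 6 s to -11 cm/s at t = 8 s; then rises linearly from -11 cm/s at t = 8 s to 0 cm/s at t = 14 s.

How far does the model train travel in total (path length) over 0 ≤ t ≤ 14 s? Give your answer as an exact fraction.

1714/23 cm

Distance (not displacement) is the total path length: add the absolute areas under v-t.
0–6 s: v = 0 at t = 2 s; triangle areas 6 + 24 = 30 cm
6–8 s: v = 0 at t = 162/23 s; triangle areas 144/23 + 121/23 = 265/23 cm
8–14 s: |½(-11 + 0)(6)| = 33 cm
Total distance = 1714/23 cm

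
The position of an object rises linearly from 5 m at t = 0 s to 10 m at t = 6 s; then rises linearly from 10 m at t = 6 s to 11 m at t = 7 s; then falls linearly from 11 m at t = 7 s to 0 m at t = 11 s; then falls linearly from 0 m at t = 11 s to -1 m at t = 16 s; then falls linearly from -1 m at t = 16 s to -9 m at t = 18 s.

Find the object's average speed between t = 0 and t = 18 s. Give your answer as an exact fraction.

Average speed = (total path length)/(elapsed time); on a piecewise-linear x-t graph the path length is Σ|Δx|.
0–6 s: |Δx| = |10 − 5| = 5 m
6–7 s: |Δx| = |11 − 10| = 1 m
7–11 s: |Δx| = |0 − 11| = 11 m
11–16 s: |Δx| = |-1 − 0| = 1 m
16–18 s: |Δx| = |-9 − -1| = 8 m
Total path = 26 m; average speed = 26/18 = 13/9 m/s.

13/9 m/s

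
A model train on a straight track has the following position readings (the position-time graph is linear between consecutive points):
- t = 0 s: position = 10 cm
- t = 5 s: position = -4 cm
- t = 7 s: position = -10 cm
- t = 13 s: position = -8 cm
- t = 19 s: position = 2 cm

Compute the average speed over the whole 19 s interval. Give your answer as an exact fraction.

32/19 cm/s

Average speed = (total path length)/(elapsed time); on a piecewise-linear x-t graph the path length is Σ|Δx|.
0–5 s: |Δx| = |-4 − 10| = 14 cm
5–7 s: |Δx| = |-10 − -4| = 6 cm
7–13 s: |Δx| = |-8 − -10| = 2 cm
13–19 s: |Δx| = |2 − -8| = 10 cm
Total path = 32 cm; average speed = 32/19 = 32/19 cm/s.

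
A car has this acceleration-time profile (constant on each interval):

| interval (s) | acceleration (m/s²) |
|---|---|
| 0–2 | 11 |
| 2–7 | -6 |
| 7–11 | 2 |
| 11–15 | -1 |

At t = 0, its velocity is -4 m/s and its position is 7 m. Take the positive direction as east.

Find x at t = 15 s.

-20 m

On each constant-a segment, Δv = aΔt and Δx = v₀Δt + ½aΔt²; chain segment to segment.
0–2 s: v starts -4 m/s; Δx = -4·2 + ½·11·2² = 14 m; v ends 18 m/s.
2–7 s: v starts 18 m/s; Δx = 18·5 + ½·-6·5² = 15 m; v ends -12 m/s.
7–11 s: v starts -12 m/s; Δx = -12·4 + ½·2·4² = -32 m; v ends -4 m/s.
11–15 s: v starts -4 m/s; Δx = -4·4 + ½·-1·4² = -24 m; v ends -8 m/s.
x(15) = 7 + Σ Δx = -20 m.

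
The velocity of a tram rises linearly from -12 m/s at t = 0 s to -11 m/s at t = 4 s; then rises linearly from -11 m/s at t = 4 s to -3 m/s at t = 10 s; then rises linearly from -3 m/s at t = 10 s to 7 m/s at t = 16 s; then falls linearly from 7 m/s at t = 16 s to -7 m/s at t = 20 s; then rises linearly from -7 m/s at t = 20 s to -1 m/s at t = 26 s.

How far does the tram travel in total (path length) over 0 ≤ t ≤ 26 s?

Total distance travelled is ∫|v| dt — sum the magnitudes of each area piece.
0–4 s: |½(-12 + -11)(4)| = 46 m
4–10 s: |½(-11 + -3)(6)| = 42 m
10–16 s: v = 0 at t = 11.8 s; triangle areas 2.7 + 14.7 = 17.4 m
16–20 s: v = 0 at t = 18 s; triangle areas 7 + 7 = 14 m
20–26 s: |½(-7 + -1)(6)| = 24 m
Total distance = 143.4 m

143.4 m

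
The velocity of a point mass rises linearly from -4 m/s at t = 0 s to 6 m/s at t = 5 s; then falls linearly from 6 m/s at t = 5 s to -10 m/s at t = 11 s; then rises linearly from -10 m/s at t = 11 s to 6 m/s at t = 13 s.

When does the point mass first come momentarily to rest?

t = 2 s

v changes sign on 0–5 s (from -4 to 6); the graph is linear there, so v = 0 at t = 0 + (4)·(5 − 0)/(6 − -4) = 2 s.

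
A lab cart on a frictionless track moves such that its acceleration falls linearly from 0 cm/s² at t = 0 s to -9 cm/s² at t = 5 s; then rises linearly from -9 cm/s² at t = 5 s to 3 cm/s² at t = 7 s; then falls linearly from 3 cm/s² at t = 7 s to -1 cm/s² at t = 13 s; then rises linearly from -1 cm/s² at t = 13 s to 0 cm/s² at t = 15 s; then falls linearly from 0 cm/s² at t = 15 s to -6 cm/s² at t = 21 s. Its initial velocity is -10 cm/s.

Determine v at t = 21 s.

-51.5 cm/s

Δv equals the area under the a-t graph; then v = v₀ + Δv.
0–5 s: ½(0 + -9)(5) = -22.5 cm/s
5–7 s: ½(-9 + 3)(2) = -6 cm/s
7–13 s: ½(3 + -1)(6) = 6 cm/s
13–15 s: ½(-1 + 0)(2) = -1 cm/s
15–21 s: ½(0 + -6)(6) = -18 cm/s
Δv = -41.5 cm/s, so v(21) = -10 + (-41.5) = -51.5 cm/s.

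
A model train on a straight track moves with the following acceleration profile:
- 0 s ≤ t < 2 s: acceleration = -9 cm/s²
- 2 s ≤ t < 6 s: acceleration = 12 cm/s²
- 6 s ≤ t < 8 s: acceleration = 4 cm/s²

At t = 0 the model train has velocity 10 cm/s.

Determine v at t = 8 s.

Δv equals the area under the a-t graph; then v = v₀ + Δv.
0–2 s: -9 × 2 = -18 cm/s
2–6 s: 12 × 4 = 48 cm/s
6–8 s: 4 × 2 = 8 cm/s
Δv = 38 cm/s, so v(8) = 10 + (38) = 48 cm/s.

48 cm/s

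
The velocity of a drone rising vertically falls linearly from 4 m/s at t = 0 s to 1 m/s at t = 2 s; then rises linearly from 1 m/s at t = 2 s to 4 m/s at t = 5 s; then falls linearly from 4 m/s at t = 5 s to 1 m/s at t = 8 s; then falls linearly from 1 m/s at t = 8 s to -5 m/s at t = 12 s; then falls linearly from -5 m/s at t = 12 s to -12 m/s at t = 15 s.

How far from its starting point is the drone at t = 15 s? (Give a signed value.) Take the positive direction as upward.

-13.5 m

Net displacement equals the area under the velocity-time graph (areas below the axis count negative).
0–2 s: ½(4 + 1)(2) = 5 m
2–5 s: ½(1 + 4)(3) = 7.5 m
5–8 s: ½(4 + 1)(3) = 7.5 m
8–12 s: ½(1 + -5)(4) = -8 m
12–15 s: ½(-5 + -12)(3) = -25.5 m
Net displacement = -13.5 m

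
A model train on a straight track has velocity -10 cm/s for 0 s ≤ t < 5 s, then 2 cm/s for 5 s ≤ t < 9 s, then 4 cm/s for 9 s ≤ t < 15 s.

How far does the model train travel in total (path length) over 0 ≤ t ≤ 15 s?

Total distance travelled is ∫|v| dt — sum the magnitudes of each area piece.
0–5 s: |-10| × 5 = 50 cm
5–9 s: |2| × 4 = 8 cm
9–15 s: |4| × 6 = 24 cm
Total distance = 82 cm

82 cm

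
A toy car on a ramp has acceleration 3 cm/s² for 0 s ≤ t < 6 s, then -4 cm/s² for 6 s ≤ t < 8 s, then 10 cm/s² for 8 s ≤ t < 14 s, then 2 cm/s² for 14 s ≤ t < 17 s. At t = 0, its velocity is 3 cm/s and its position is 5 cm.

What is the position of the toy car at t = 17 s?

597 cm

On each constant-a segment, Δv = aΔt and Δx = v₀Δt + ½aΔt²; chain segment to segment.
0–6 s: v starts 3 cm/s; Δx = 3·6 + ½·3·6² = 72 cm; v ends 21 cm/s.
6–8 s: v starts 21 cm/s; Δx = 21·2 + ½·-4·2² = 34 cm; v ends 13 cm/s.
8–14 s: v starts 13 cm/s; Δx = 13·6 + ½·10·6² = 258 cm; v ends 73 cm/s.
14–17 s: v starts 73 cm/s; Δx = 73·3 + ½·2·3² = 228 cm; v ends 79 cm/s.
x(17) = 5 + Σ Δx = 597 cm.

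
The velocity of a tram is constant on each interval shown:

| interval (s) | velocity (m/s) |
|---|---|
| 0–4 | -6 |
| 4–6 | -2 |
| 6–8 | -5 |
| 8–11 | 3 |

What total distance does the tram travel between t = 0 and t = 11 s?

47 m

Distance (not displacement) is the total path length: add the absolute areas under v-t.
0–4 s: |-6| × 4 = 24 m
4–6 s: |-2| × 2 = 4 m
6–8 s: |-5| × 2 = 10 m
8–11 s: |3| × 3 = 9 m
Total distance = 47 m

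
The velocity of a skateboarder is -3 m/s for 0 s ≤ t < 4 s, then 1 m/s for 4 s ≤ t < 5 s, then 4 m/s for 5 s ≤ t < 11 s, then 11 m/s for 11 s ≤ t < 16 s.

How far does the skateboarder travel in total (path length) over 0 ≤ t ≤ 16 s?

Total distance travelled is ∫|v| dt — sum the magnitudes of each area piece.
0–4 s: |-3| × 4 = 12 m
4–5 s: |1| × 1 = 1 m
5–11 s: |4| × 6 = 24 m
11–16 s: |11| × 5 = 55 m
Total distance = 92 m

92 m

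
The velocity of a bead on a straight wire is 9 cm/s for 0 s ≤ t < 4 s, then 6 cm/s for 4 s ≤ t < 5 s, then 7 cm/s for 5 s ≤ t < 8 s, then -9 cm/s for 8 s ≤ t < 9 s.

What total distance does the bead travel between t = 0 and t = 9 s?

Total distance travelled is ∫|v| dt — sum the magnitudes of each area piece.
0–4 s: |9| × 4 = 36 cm
4–5 s: |6| × 1 = 6 cm
5–8 s: |7| × 3 = 21 cm
8–9 s: |-9| × 1 = 9 cm
Total distance = 72 cm

72 cm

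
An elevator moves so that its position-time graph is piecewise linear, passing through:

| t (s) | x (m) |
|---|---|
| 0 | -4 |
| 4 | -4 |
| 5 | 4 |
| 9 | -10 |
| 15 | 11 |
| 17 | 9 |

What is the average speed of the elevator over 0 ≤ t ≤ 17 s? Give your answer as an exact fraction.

45/17 m/s

Average speed = (total path length)/(elapsed time); on a piecewise-linear x-t graph the path length is Σ|Δx|.
0–4 s: |Δx| = |-4 − -4| = 0 m
4–5 s: |Δx| = |4 − -4| = 8 m
5–9 s: |Δx| = |-10 − 4| = 14 m
9–15 s: |Δx| = |11 − -10| = 21 m
15–17 s: |Δx| = |9 − 11| = 2 m
Total path = 45 m; average speed = 45/17 = 45/17 m/s.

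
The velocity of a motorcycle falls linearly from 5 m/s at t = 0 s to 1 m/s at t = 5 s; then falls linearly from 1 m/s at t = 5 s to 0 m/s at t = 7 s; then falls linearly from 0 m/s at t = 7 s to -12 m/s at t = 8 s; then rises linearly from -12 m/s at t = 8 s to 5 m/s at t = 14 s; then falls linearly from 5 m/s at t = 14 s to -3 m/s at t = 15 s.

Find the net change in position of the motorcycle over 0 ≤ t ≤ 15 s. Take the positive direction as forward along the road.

Displacement is the signed area under the v-t curve.
0–5 s: ½(5 + 1)(5) = 15 m
5–7 s: ½(1 + 0)(2) = 1 m
7–8 s: ½(0 + -12)(1) = -6 m
8–14 s: ½(-12 + 5)(6) = -21 m
14–15 s: ½(5 + -3)(1) = 1 m
Net displacement = -10 m

-10 m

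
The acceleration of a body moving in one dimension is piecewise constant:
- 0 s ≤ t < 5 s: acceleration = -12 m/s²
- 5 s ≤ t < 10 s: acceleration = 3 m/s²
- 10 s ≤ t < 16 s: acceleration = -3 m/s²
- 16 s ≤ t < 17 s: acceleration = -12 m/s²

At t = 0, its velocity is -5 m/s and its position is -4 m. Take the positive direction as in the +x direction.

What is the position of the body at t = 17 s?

-894.5 m

On each constant-a segment, Δv = aΔt and Δx = v₀Δt + ½aΔt²; chain segment to segment.
0–5 s: v starts -5 m/s; Δx = -5·5 + ½·-12·5² = -175 m; v ends -65 m/s.
5–10 s: v starts -65 m/s; Δx = -65·5 + ½·3·5² = -287.5 m; v ends -50 m/s.
10–16 s: v starts -50 m/s; Δx = -50·6 + ½·-3·6² = -354 m; v ends -68 m/s.
16–17 s: v starts -68 m/s; Δx = -68·1 + ½·-12·1² = -74 m; v ends -80 m/s.
x(17) = -4 + Σ Δx = -894.5 m.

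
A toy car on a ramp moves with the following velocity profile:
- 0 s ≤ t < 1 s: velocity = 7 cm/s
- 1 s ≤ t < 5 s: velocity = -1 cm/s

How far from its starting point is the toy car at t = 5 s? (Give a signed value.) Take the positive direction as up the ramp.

Displacement is the signed area under the v-t curve.
0–1 s: 7 × 1 = 7 cm
1–5 s: -1 × 4 = -4 cm
Net displacement = 3 cm

3 cm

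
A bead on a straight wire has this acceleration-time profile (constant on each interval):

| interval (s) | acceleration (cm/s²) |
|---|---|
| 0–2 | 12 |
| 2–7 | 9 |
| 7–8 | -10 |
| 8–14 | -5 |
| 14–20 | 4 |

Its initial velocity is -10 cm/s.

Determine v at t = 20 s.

Δv equals the area under the a-t graph; then v = v₀ + Δv.
0–2 s: 12 × 2 = 24 cm/s
2–7 s: 9 × 5 = 45 cm/s
7–8 s: -10 × 1 = -10 cm/s
8–14 s: -5 × 6 = -30 cm/s
14–20 s: 4 × 6 = 24 cm/s
Δv = 53 cm/s, so v(20) = -10 + (53) = 43 cm/s.

43 cm/s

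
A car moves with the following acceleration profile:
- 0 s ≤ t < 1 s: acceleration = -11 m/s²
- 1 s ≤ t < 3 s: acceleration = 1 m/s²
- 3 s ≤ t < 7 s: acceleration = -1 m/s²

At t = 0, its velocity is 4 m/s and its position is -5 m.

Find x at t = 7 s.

On each constant-a segment, Δv = aΔt and Δx = v₀Δt + ½aΔt²; chain segment to segment.
0–1 s: v starts 4 m/s; Δx = 4·1 + ½·-11·1² = -1.5 m; v ends -7 m/s.
1–3 s: v starts -7 m/s; Δx = -7·2 + ½·1·2² = -12 m; v ends -5 m/s.
3–7 s: v starts -5 m/s; Δx = -5·4 + ½·-1·4² = -28 m; v ends -9 m/s.
x(7) = -5 + Σ Δx = -46.5 m.

-46.5 m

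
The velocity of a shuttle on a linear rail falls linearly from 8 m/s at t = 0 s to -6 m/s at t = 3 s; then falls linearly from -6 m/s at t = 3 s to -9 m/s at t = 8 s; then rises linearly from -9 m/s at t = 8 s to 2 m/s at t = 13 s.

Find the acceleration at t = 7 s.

Acceleration is the slope of the v-t graph on 3–8 s: (-9 − -6)/(8 − 3) = -0.6 m/s².

-0.6 m/s²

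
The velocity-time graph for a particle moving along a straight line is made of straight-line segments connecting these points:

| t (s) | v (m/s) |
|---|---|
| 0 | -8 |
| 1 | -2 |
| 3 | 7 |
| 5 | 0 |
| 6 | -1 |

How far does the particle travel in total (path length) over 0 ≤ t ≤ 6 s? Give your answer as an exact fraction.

331/18 m

Distance (not displacement) is the total path length: add the absolute areas under v-t.
0–1 s: |½(-8 + -2)(1)| = 5 m
1–3 s: v = 0 at t = 13/9 s; triangle areas 4/9 + 49/9 = 53/9 m
3–5 s: |½(7 + 0)(2)| = 7 m
5–6 s: |½(0 + -1)(1)| = 0.5 m
Total distance = 331/18 m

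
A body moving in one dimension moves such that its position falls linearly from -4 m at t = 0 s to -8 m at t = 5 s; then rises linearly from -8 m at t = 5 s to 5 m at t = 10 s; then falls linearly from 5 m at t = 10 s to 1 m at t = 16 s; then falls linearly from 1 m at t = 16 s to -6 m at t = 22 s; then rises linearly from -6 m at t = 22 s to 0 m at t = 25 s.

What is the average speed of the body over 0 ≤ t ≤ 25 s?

Average speed = (total path length)/(elapsed time); on a piecewise-linear x-t graph the path length is Σ|Δx|.
0–5 s: |Δx| = |-8 − -4| = 4 m
5–10 s: |Δx| = |5 − -8| = 13 m
10–16 s: |Δx| = |1 − 5| = 4 m
16–22 s: |Δx| = |-6 − 1| = 7 m
22–25 s: |Δx| = |0 − -6| = 6 m
Total path = 34 m; average speed = 34/25 = 1.36 m/s.

1.36 m/s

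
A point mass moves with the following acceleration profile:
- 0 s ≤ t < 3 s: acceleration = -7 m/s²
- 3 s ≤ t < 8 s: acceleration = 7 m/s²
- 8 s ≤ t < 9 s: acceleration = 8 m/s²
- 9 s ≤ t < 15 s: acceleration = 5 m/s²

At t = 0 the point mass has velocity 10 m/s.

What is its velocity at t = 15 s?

Δv equals the area under the a-t graph; then v = v₀ + Δv.
0–3 s: -7 × 3 = -21 m/s
3–8 s: 7 × 5 = 35 m/s
8–9 s: 8 × 1 = 8 m/s
9–15 s: 5 × 6 = 30 m/s
Δv = 52 m/s, so v(15) = 10 + (52) = 62 m/s.

62 m/s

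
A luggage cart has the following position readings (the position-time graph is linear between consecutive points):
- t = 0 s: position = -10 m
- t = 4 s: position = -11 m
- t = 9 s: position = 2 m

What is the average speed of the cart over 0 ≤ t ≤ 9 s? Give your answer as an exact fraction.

14/9 m/s

Average speed = (total path length)/(elapsed time); on a piecewise-linear x-t graph the path length is Σ|Δx|.
0–4 s: |Δx| = |-11 − -10| = 1 m
4–9 s: |Δx| = |2 − -11| = 13 m
Total path = 14 m; average speed = 14/9 = 14/9 m/s.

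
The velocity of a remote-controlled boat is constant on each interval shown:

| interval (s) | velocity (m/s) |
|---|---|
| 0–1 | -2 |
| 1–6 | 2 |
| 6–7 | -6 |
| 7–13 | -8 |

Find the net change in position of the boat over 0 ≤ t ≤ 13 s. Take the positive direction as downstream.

-46 m

Net displacement equals the area under the velocity-time graph (areas below the axis count negative).
0–1 s: -2 × 1 = -2 m
1–6 s: 2 × 5 = 10 m
6–7 s: -6 × 1 = -6 m
7–13 s: -8 × 6 = -48 m
Net displacement = -46 m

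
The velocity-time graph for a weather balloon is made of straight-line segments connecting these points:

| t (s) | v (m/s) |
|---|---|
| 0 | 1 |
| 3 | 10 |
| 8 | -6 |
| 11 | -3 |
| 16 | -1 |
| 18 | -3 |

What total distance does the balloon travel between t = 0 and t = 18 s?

Distance (not displacement) is the total path length: add the absolute areas under v-t.
0–3 s: |½(1 + 10)(3)| = 16.5 m
3–8 s: v = 0 at t = 6.125 s; triangle areas 15.625 + 5.625 = 21.25 m
8–11 s: |½(-6 + -3)(3)| = 13.5 m
11–16 s: |½(-3 + -1)(5)| = 10 m
16–18 s: |½(-1 + -3)(2)| = 4 m
Total distance = 65.25 m

65.25 m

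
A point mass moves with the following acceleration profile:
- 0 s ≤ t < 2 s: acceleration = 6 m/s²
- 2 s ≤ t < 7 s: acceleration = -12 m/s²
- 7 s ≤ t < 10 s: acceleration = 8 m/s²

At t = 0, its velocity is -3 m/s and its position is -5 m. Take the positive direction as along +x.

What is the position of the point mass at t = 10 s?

On each constant-a segment, Δv = aΔt and Δx = v₀Δt + ½aΔt²; chain segment to segment.
0–2 s: v starts -3 m/s; Δx = -3·2 + ½·6·2² = 6 m; v ends 9 m/s.
2–7 s: v starts 9 m/s; Δx = 9·5 + ½·-12·5² = -105 m; v ends -51 m/s.
7–10 s: v starts -51 m/s; Δx = -51·3 + ½·8·3² = -117 m; v ends -27 m/s.
x(10) = -5 + Σ Δx = -221 m.

-221 m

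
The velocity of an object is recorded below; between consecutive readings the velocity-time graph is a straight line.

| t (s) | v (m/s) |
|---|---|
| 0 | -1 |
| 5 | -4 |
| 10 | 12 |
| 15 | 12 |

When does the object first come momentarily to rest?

v changes sign on 5–10 s (from -4 to 12); the graph is linear there, so v = 0 at t = 5 + (4)·(10 − 5)/(12 − -4) = 6.25 s.

t = 6.25 s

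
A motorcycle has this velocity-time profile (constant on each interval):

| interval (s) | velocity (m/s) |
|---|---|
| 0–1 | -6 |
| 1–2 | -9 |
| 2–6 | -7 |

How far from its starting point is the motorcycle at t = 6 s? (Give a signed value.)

Net displacement equals the area under the velocity-time graph (areas below the axis count negative).
0–1 s: -6 × 1 = -6 m
1–2 s: -9 × 1 = -9 m
2–6 s: -7 × 4 = -28 m
Net displacement = -43 m

-43 m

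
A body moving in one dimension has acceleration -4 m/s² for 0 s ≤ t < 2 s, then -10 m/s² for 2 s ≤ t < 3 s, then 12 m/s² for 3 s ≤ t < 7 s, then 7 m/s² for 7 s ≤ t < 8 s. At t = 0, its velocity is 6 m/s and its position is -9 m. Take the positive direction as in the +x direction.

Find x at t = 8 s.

75.5 m

On each constant-a segment, Δv = aΔt and Δx = v₀Δt + ½aΔt²; chain segment to segment.
0–2 s: v starts 6 m/s; Δx = 6·2 + ½·-4·2² = 4 m; v ends -2 m/s.
2–3 s: v starts -2 m/s; Δx = -2·1 + ½·-10·1² = -7 m; v ends -12 m/s.
3–7 s: v starts -12 m/s; Δx = -12·4 + ½·12·4² = 48 m; v ends 36 m/s.
7–8 s: v starts 36 m/s; Δx = 36·1 + ½·7·1² = 39.5 m; v ends 43 m/s.
x(8) = -9 + Σ Δx = 75.5 m.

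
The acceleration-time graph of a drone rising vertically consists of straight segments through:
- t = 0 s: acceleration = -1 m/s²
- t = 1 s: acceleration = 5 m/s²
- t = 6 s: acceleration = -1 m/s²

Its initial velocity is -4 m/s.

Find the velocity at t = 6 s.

Δv equals the area under the a-t graph; then v = v₀ + Δv.
0–1 s: ½(-1 + 5)(1) = 2 m/s
1–6 s: ½(5 + -1)(5) = 10 m/s
Δv = 12 m/s, so v(6) = -4 + (12) = 8 m/s.

8 m/s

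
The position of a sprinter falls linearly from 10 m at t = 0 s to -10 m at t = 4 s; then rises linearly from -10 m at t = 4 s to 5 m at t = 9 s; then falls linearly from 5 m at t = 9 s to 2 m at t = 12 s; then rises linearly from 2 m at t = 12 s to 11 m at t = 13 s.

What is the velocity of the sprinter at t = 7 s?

Velocity is the slope of the x-t graph on 4–9 s: (5 − -10)/(9 − 4) = 3 m/s.

3 m/s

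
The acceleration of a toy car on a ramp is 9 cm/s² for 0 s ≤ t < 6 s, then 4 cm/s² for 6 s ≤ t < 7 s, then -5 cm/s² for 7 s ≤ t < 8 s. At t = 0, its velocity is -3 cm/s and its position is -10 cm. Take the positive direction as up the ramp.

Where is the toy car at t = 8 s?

239.5 cm

On each constant-a segment, Δv = aΔt and Δx = v₀Δt + ½aΔt²; chain segment to segment.
0–6 s: v starts -3 cm/s; Δx = -3·6 + ½·9·6² = 144 cm; v ends 51 cm/s.
6–7 s: v starts 51 cm/s; Δx = 51·1 + ½·4·1² = 53 cm; v ends 55 cm/s.
7–8 s: v starts 55 cm/s; Δx = 55·1 + ½·-5·1² = 52.5 cm; v ends 50 cm/s.
x(8) = -10 + Σ Δx = 239.5 cm.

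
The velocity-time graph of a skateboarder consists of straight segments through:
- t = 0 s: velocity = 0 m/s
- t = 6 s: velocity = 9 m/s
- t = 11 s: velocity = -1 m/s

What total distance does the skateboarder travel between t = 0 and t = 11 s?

47.5 m

Distance (not displacement) is the total path length: add the absolute areas under v-t.
0–6 s: |½(0 + 9)(6)| = 27 m
6–11 s: v = 0 at t = 10.5 s; triangle areas 20.25 + 0.25 = 20.5 m
Total distance = 47.5 m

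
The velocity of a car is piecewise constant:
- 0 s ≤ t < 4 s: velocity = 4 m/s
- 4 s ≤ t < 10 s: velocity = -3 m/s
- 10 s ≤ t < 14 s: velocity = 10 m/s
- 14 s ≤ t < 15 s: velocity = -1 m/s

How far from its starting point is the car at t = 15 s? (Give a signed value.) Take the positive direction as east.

Displacement is the signed area under the v-t curve.
0–4 s: 4 × 4 = 16 m
4–10 s: -3 × 6 = -18 m
10–14 s: 10 × 4 = 40 m
14–15 s: -1 × 1 = -1 m
Net displacement = 37 m

37 m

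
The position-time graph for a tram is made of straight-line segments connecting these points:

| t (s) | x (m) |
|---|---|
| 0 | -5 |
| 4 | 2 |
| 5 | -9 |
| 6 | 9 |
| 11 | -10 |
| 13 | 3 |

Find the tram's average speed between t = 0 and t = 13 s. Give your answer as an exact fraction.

68/13 m/s

Average speed = (total path length)/(elapsed time); on a piecewise-linear x-t graph the path length is Σ|Δx|.
0–4 s: |Δx| = |2 − -5| = 7 m
4–5 s: |Δx| = |-9 − 2| = 11 m
5–6 s: |Δx| = |9 − -9| = 18 m
6–11 s: |Δx| = |-10 − 9| = 19 m
11–13 s: |Δx| = |3 − -10| = 13 m
Total path = 68 m; average speed = 68/13 = 68/13 m/s.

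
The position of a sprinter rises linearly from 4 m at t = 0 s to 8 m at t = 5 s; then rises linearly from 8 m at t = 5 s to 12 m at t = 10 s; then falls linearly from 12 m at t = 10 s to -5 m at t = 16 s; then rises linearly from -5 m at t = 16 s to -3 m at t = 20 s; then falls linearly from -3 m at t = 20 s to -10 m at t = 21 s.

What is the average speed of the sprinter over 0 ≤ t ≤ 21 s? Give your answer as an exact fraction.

Average speed = (total path length)/(elapsed time); on a piecewise-linear x-t graph the path length is Σ|Δx|.
0–5 s: |Δx| = |8 − 4| = 4 m
5–10 s: |Δx| = |12 − 8| = 4 m
10–16 s: |Δx| = |-5 − 12| = 17 m
16–20 s: |Δx| = |-3 − -5| = 2 m
20–21 s: |Δx| = |-10 − -3| = 7 m
Total path = 34 m; average speed = 34/21 = 34/21 m/s.

34/21 m/s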